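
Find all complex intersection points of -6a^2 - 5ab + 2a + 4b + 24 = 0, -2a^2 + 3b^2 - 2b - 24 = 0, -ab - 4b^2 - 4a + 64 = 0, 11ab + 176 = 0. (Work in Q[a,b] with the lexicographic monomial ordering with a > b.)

{(4, -4)}

Compute a lex Gröbner basis by Buchberger's algorithm.
f_1 = -6a^2 - 5ab + 2a + 4b + 24, LT = a^2.
f_2 = -2a^2 + 3b^2 - 2b - 24, LT = a^2.
f_3 = -ab - 4a - 4b^2 + 64, LT = ab.
f_4 = 11ab + 176, LT = ab.

S(f_1,f_2): lcm = a^2. S = 5/6ab - 1/3a + 3/2b^2 - 5/3b - 16.
  leading term ab: subtract (-5/6)·f_3 from 5/6ab - 1/3a + 3/2b^2 - 5/3b - 16 → -11/3a - 11/6b^2 - 5/3b + 112/3
  leading term a: no divisor's leading term divides it; move -11/3a to the remainder.
  leading term b^2: no divisor's leading term divides it; move -11/6b^2 to the remainder.
  leading term b: no divisor's leading term divides it; move -5/3b to the remainder.
  leading term 1: no divisor's leading term divides it; move 112/3 to the remainder.
  remainder -11/3a - 11/6b^2 - 5/3b + 112/3 ≠ 0; add h_5 = -11/3a - 11/6b^2 - 5/3b + 112/3 to the basis.

S(f_1,f_3): lcm = a^2b. S = -4a^2 - 19/6ab^2 - 1/3ab + 64a - 2/3b^2 - 4b.
  leading term a^2: subtract (2/3)·f_1 from -4a^2 - 19/6ab^2 - 1/3ab + 64a - 2/3b^2 - 4b → -19/6ab^2 + 3ab + 188/3a - 2/3b^2 - 20/3b - 16
  leading term ab^2: subtract (19/6b)·f_3 from -19/6ab^2 + 3ab + 188/3a - 2/3b^2 - 20/3b - 16 → 47/3ab + 188/3a + 38/3b^3 - 2/3b^2 - 628/3b - 16
  leading term ab: subtract (-47/3)·f_3 from 47/3ab + 188/3a + 38/3b^3 - 2/3b^2 - 628/3b - 16 → 38/3b^3 - 190/3b^2 - 628/3b + 2960/3
  leading term b^3: no divisor's leading term divides it; move 38/3b^3 to the remainder.
  leading term b^2: no divisor's leading term divides it; move -190/3b^2 to the remainder.
  leading term b: no divisor's leading term divides it; move -628/3b to the remainder.
  leading term 1: no divisor's leading term divides it; move 2960/3 to the remainder.
  remainder 38/3b^3 - 190/3b^2 - 628/3b + 2960/3 ≠ 0; add h_6 = 38/3b^3 - 190/3b^2 - 628/3b + 2960/3 to the basis.

S(f_1,f_4): lcm = a^2b. S = 5/6ab^2 - 1/3ab - 16a - 2/3b^2 - 4b.
  leading term ab^2: subtract (-5/6b)·f_3 from 5/6ab^2 - 1/3ab - 16a - 2/3b^2 - 4b → -11/3ab - 16a - 10/3b^3 - 2/3b^2 + 148/3b
  leading term ab: subtract (11/3)·f_3 from -11/3ab - 16a - 10/3b^3 - 2/3b^2 + 148/3b → -4/3a - 10/3b^3 + 14b^2 + 148/3b - 704/3
  leading term a: subtract (4/11)·h_5 from -4/3a - 10/3b^3 + 14b^2 + 148/3b - 704/3 → -10/3b^3 + 44/3b^2 + 1648/33b - 8192/33
  leading term b^3: subtract (-5/19)·h_6 from -10/3b^3 + 44/3b^2 + 1648/33b - 8192/33 → -2b^2 - 1076/209b + 2384/209
  leading term b^2: no divisor's leading term divides it; move -2b^2 to the remainder.
  leading term b: no divisor's leading term divides it; move -1076/209b to the remainder.
  leading term 1: no divisor's leading term divides it; move 2384/209 to the remainder.
  remainder -2b^2 - 1076/209b + 2384/209 ≠ 0; add h_7 = -2b^2 - 1076/209b + 2384/209 to the basis.

S(f_2,f_3): lcm = a^2b. S = -4a^2 - 4ab^2 + 64a - 3/2b^3 + b^2 + 12b.
  leading term a^2: subtract (2/3)·f_1 from -4a^2 - 4ab^2 + 64a - 3/2b^3 + b^2 + 12b → -4ab^2 + 10/3ab + 188/3a - 3/2b^3 + b^2 + 28/3b - 16
  leading term ab^2: subtract (4b)·f_3 from -4ab^2 + 10/3ab + 188/3a - 3/2b^3 + b^2 + 28/3b - 16 → 58/3ab + 188/3a + 29/2b^3 + b^2 - 740/3b - 16
  leading term ab: subtract (-58/3)·f_3 from 58/3ab + 188/3a + 29/2b^3 + b^2 - 740/3b - 16 → -44/3a + 29/2b^3 - 229/3b^2 - 740/3b + 3664/3
  leading term a: subtract (4)·h_5 from -44/3a + 29/2b^3 - 229/3b^2 - 740/3b + 3664/3 → 29/2b^3 - 69b^2 - 240b + 1072
  leading term b^3: subtract (87/76)·h_6 from 29/2b^3 - 69b^2 - 240b + 1072 → 7/2b^2 - 7/19b - 1092/19
  leading term b^2: subtract (-7/4)·h_7 from 7/2b^2 - 7/19b - 1092/19 → -1960/209b - 7840/209
  leading term b: no divisor's leading term divides it; move -1960/209b to the remainder.
  leading term 1: no divisor's leading term divides it; move -7840/209 to the remainder.
  remainder -1960/209b - 7840/209 ≠ 0; add h_8 = -1960/209b - 7840/209 to the basis.

The other S-polynomials (S(f_2,f_4), S(f_3,f_4), S(f_1,h_5), S(f_2,h_5), S(f_3,h_5), S(f_4,h_5), S(f_1,h_6), S(f_2,h_6), S(f_3,h_6), S(f_4,h_6), S(h_5,h_6), S(f_1,h_7), S(f_2,h_7), S(f_3,h_7), S(f_4,h_7), S(h_5,h_7), S(h_6,h_7), S(f_1,h_8), S(f_2,h_8), S(f_3,h_8), S(f_4,h_8), S(h_5,h_8), S(h_6,h_8), S(h_7,h_8)) all reduce to 0 modulo the current basis, so we have a Gröbner basis.
Inter-reduce: drop elements whose leading term is divisible by another's, tail-reduce, and make monic.
Reduced Gröbner basis: {a - 4, b + 4}.

From the last basis element, b + 4 = 0, so b takes values in {-4}. Each choice, substituted upward through the basis, yields the corresponding point(s) of the solution set.
  b = -4: the earlier basis element becomes a - 4 = 0, giving a = 4 — point (4, -4).
Substituting each solution back into the original system confirms all equations vanish.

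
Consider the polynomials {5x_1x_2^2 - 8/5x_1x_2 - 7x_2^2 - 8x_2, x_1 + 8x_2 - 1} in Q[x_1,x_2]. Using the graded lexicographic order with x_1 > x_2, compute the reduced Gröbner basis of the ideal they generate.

Buchberger's algorithm terminates because the ascending chain of leading-term ideals stabilizes.

f_1 = 5x_1x_2^2 - 8/5x_1x_2 - 7x_2^2 - 8x_2, LT = x_1x_2^2.
f_2 = x_1 + 8x_2 - 1, LT = x_1.

S(f_1,f_2): lcm = x_1x_2^2. S = -8x_2^3 - 8/25x_1x_2 - 2/5x_2^2 - 8/5x_2.
  reduce S modulo (f_1, f_2):
  remainder -8x_2^3 + 54/25x_2^2 - 48/25x_2 ≠ 0; add g_3 = -8x_2^3 + 54/25x_2^2 - 48/25x_2 to the basis.

The other S-polynomials (S(f_1,g_3), S(f_2,g_3)) all reduce to 0 modulo the current basis, so we have a Gröbner basis.
Inter-reduce: drop elements whose leading term is divisible by another's, tail-reduce, and make monic.

G = {x_2^3 - 27/100x_2^2 + 6/25x_2, x_1 + 8x_2 - 1}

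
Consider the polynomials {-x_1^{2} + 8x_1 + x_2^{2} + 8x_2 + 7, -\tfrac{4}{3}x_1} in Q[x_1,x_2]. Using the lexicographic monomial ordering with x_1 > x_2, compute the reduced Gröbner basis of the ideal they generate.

f_1 = -x_1^{2} + 8x_1 + x_2^{2} + 8x_2 + 7, LT = x_1^{2}.
f_2 = -\tfrac{4}{3}x_1, LT = x_1.

S(f_1,f_2): lcm = x_1^{2}. S = -8x_1 - x_2^{2} - 8x_2 - 7.
  leading term x_1: subtract (6)·f_2 from -8x_1 - x_2^{2} - 8x_2 - 7 → -x_2^{2} - 8x_2 - 7
  leading term x_2^{2}: no divisor's leading term divides it; move -x_2^{2} to the remainder.
  leading term x_2: no divisor's leading term divides it; move -8x_2 to the remainder.
  leading term 1: no divisor's leading term divides it; move -7 to the remainder.
  remainder -x_2^{2} - 8x_2 - 7 ≠ 0; add g_3 = -x_2^{2} - 8x_2 - 7 to the basis.

The other S-polynomials (S(f_1,g_3), S(f_2,g_3)) all reduce to 0 modulo the current basis, so we have a Gröbner basis.
Inter-reduce: drop elements whose leading term is divisible by another's, tail-reduce, and make monic.

G = {x_1, x_2^{2} + 8x_2 + 7}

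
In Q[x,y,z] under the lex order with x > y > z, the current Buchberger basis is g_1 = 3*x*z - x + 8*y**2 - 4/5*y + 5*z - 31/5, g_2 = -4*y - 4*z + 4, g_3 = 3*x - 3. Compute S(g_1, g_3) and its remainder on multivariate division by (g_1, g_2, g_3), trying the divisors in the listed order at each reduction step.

S(g_1, g_3) = -1/3*x + 8/3*y**2 - 4/15*y + 8/3*z - 31/15; remainder on division = 8/3*z**2 - 12/5*z.

lcm(LM(g_1), LM(g_3)) = x*z.
S = (lcm/LT(g_1))·g_1 − (lcm/LT(g_3))·g_3 = -1/3*x + 8/3*y**2 - 4/15*y + 8/3*z - 31/15.
Reduce S modulo (g_1, g_2, g_3) in that order:
  leading term x: subtract (-1/9)·g_3 from -1/3*x + 8/3*y**2 - 4/15*y + 8/3*z - 31/15 → 8/3*y**2 - 4/15*y + 8/3*z - 12/5
  leading term y**2: subtract (-2/3*y)·g_2 from 8/3*y**2 - 4/15*y + 8/3*z - 12/5 → -8/3*y*z + 12/5*y + 8/3*z - 12/5
  leading term y*z: subtract (2/3*z)·g_2 from -8/3*y*z + 12/5*y + 8/3*z - 12/5 → 12/5*y + 8/3*z**2 - 12/5
  leading term y: subtract (-3/5)·g_2 from 12/5*y + 8/3*z**2 - 12/5 → 8/3*z**2 - 12/5*z
  leading term z**2: no divisor's leading term divides it; move 8/3*z**2 to the remainder.
  leading term z: no divisor's leading term divides it; move -12/5*z to the remainder.
The remainder 8/3*z**2 - 12/5*z is nonzero, so it would be added as the next basis element.
An S-polynomial is built so that the two leading terms cancel; whether anything survives reduction is exactly the Gröbner-basis criterion.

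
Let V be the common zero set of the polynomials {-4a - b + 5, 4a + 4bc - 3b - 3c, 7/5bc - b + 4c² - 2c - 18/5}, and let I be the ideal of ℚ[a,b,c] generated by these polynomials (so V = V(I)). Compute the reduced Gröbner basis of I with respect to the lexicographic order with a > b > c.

G = {a - 5/2c² + 19/32c + 67/32, b + 10c² - 19/8c - 107/8, c³ - 99/80c² - 41/40c + 97/80}

f_1 = -4a - b + 5, LT = a.
f_2 = 4a + 4bc - 3b - 3c, LT = a.
f_3 = 7/5bc - b + 4c² - 2c - 18/5, LT = bc.

S(f_1,f_2): lcm = a. S = -bc + b + ¾c - 5/4.
  leading term bc: subtract (-5/7)·f_3 from -bc + b + ¾c - 5/4 → 2/7b + 20/7c² - 19/28c - 107/28
  leading term b: no divisor's leading term divides it; move 2/7b to the remainder.
  leading term c²: no divisor's leading term divides it; move 20/7c² to the remainder.
  leading term c: no divisor's leading term divides it; move -19/28c to the remainder.
  leading term 1: no divisor's leading term divides it; move -107/28 to the remainder.
  remainder 2/7b + 20/7c² - 19/28c - 107/28 ≠ 0; add g_4 = 2/7b + 20/7c² - 19/28c - 107/28 to the basis.

S(f_3,g_4): lcm = bc. S = -5/7b - 10c³ + 293/56c² + 669/56c - 18/7.
  leading term b: subtract (-5/2)·g_4 from -5/7b - 10c³ + 293/56c² + 669/56c - 18/7 → -10c³ + 99/8c² + 41/4c - 97/8
  leading term c³: no divisor's leading term divides it; move -10c³ to the remainder.
  leading term c²: no divisor's leading term divides it; move 99/8c² to the remainder.
  leading term c: no divisor's leading term divides it; move 41/4c to the remainder.
  leading term 1: no divisor's leading term divides it; move -97/8 to the remainder.
  remainder -10c³ + 99/8c² + 41/4c - 97/8 ≠ 0; add g_5 = -10c³ + 99/8c² + 41/4c - 97/8 to the basis.

The other S-polynomials (S(f_1,f_3), S(f_2,f_3), S(f_1,g_4), S(f_2,g_4), S(f_1,g_5), S(f_2,g_5), S(f_3,g_5), S(g_4,g_5)) all reduce to 0 modulo the current basis, so we have a Gröbner basis.
Inter-reduce: drop elements whose leading term is divisible by another's, tail-reduce, and make monic.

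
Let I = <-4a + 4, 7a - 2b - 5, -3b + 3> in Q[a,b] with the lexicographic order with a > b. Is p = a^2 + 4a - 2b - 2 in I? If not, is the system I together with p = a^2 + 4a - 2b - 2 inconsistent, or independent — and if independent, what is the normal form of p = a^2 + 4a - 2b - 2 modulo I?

Adjoining a^2 + 4a - 2b - 2 makes the ideal the whole ring: the system is inconsistent.

First compute the reduced Gröbner basis of I by Buchberger's algorithm.
f_1 = -4a + 4, LT = a.
f_2 = 7a - 2b - 5, LT = a.
f_3 = -3b + 3, LT = b.

The S-polynomials (S(f_1,f_2), S(f_1,f_3), S(f_2,f_3)) all reduce to 0 modulo the current basis, so we have a Gröbner basis.
Inter-reduce: drop elements whose leading term is divisible by another's, tail-reduce, and make monic.
Reduced Gröbner basis: {a - 1, b - 1}.
Label its elements g_1 = a - 1, g_2 = b - 1.

Reduce p = a^2 + 4a - 2b - 2 modulo G:
  leading term a^2: subtract (a)·g_1 from a^2 + 4a - 2b - 2 → 5a - 2b - 2
  leading term a: subtract (5)·g_1 from 5a - 2b - 2 → -2b + 3
  leading term b: subtract (-2)·g_2 from -2b + 3 → 1
  leading term 1: no divisor's leading term divides it; move 1 to the remainder.
  normal form = 1.
The normal form is nonzero, so p ∉ I. Since p minus its normal form lies in I, I + (p) = I + (r) where r = 1; decide whether this ideal is the whole ring.
Here r = 1 is a nonzero constant, hence a unit: 1 ∈ I + (p), the Gröbner basis of I + (p) is {1}, and the enlarged system has no common solution — adjoining p is inconsistent.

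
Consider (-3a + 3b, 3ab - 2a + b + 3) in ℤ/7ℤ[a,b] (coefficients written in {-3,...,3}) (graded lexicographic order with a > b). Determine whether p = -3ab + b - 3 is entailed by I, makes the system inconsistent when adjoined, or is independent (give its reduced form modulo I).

-3ab + b - 3 lies in I (it reduces to 0).

First compute the reduced Gröbner basis of I by Buchberger's algorithm.
f_1 = -3a + 3b, LT = a.
f_2 = 3ab - 2a + b + 3, LT = ab.

S(f_1,f_2): lcm = ab. S = -b² + 3a + 2b - 1.
  reduce S modulo (f_1, f_2):
  remainder -b² - 2b - 1 ≠ 0; add h_3 = -b² - 2b - 1 to the basis.

The other S-polynomials (S(f_1,h_3), S(f_2,h_3)) all reduce to 0 modulo the current basis, so we have a Gröbner basis.
Inter-reduce: drop elements whose leading term is divisible by another's, tail-reduce, and make monic.
Reduced Gröbner basis: {b² + 2b + 1, a - b}.
Label its elements g_1 = b² + 2b + 1, g_2 = a - b.

Reduce p = -3ab + b - 3 modulo G:
  leading term ab: subtract (-3b)·g_2 from -3ab + b - 3 → -3b² + b - 3
  leading term b²: subtract (-3)·g_1 from -3b² + b - 3 → 0
  normal form = 0.
Since the normal form is 0, p ∈ I.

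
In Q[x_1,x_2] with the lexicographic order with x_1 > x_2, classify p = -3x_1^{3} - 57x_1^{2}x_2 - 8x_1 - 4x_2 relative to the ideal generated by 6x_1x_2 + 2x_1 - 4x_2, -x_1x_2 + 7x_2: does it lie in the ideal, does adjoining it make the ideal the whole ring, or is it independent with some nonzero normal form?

First compute the reduced Gröbner basis of I by Buchberger's algorithm.
f_1 = 6x_1x_2 + 2x_1 - 4x_2, LT = x_1x_2.
f_2 = -x_1x_2 + 7x_2, LT = x_1x_2.

S(f_1,f_2): lcm = x_1x_2. S = \tfrac{1}{3}x_1 + \tfrac{19}{3}x_2.
  leading term x_1: no divisor's leading term divides it; move \tfrac{1}{3}x_1 to the remainder.
  leading term x_2: no divisor's leading term divides it; move \tfrac{19}{3}x_2 to the remainder.
  remainder \tfrac{1}{3}x_1 + \tfrac{19}{3}x_2 ≠ 0; add h_3 = \tfrac{1}{3}x_1 + \tfrac{19}{3}x_2 to the basis.

S(f_1,h_3): lcm = x_1x_2. S = \tfrac{1}{3}x_1 - 19x_2^{2} - \tfrac{2}{3}x_2.
  leading term x_1: subtract (1)·h_3 from \tfrac{1}{3}x_1 - 19x_2^{2} - \tfrac{2}{3}x_2 → -19x_2^{2} - 7x_2
  leading term x_2^{2}: no divisor's leading term divides it; move -19x_2^{2} to the remainder.
  leading term x_2: no divisor's leading term divides it; move -7x_2 to the remainder.
  remainder -19x_2^{2} - 7x_2 ≠ 0; add h_4 = -19x_2^{2} - 7x_2 to the basis.

The other S-polynomials (S(f_2,h_3), S(f_1,h_4), S(f_2,h_4), S(h_3,h_4)) all reduce to 0 modulo the current basis, so we have a Gröbner basis.
Inter-reduce: drop elements whose leading term is divisible by another's, tail-reduce, and make monic.
Reduced Gröbner basis: {x_1 + 19x_2, x_2^{2} + \tfrac{7}{19}x_2}.
Label its elements g_1 = x_1 + 19x_2, g_2 = x_2^{2} + \tfrac{7}{19}x_2.

Reduce p = -3x_1^{3} - 57x_1^{2}x_2 - 8x_1 - 4x_2 modulo G:
  leading term x_1^{3}: subtract (-3x_1^{2})·g_1 from -3x_1^{3} - 57x_1^{2}x_2 - 8x_1 - 4x_2 → -8x_1 - 4x_2
  leading term x_1: subtract (-8)·g_1 from -8x_1 - 4x_2 → 148x_2
  leading term x_2: no divisor's leading term divides it; move 148x_2 to the remainder.
  normal form = 148x_2.
The normal form is nonzero, so p ∉ I. Since p minus its normal form lies in I, I + (p) = I + (r) where r = 148x_2; decide whether this ideal is the whole ring.
Run Buchberger on G together with r (pairs among the g_i already reduce to 0 since G is a Gröbner basis):
g_1 = x_1 + 19x_2, LT = x_1.
g_2 = x_2^{2} + \tfrac{7}{19}x_2, LT = x_2^{2}.
r = 148x_2, LT = x_2.

The S-polynomials (S(g_1,g_2), S(g_1,r), S(g_2,r)) all reduce to 0 modulo the current basis, so we have a Gröbner basis.
Inter-reduce: drop elements whose leading term is divisible by another's, tail-reduce, and make monic.
Reduced Gröbner basis: {x_1, x_2}.
The reduced Gröbner basis of I + (p) is {x_1, x_2} ≠ {1}, a proper ideal, so the enlarged system stays consistent: p is independent of I, with normal form 148x_2.

-3x_1^{3} - 57x_1^{2}x_2 - 8x_1 - 4x_2 is independent of I; its normal form modulo I is 148x_2.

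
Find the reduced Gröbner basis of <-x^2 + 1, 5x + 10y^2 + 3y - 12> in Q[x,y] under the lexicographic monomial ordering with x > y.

G = {x + 2y^2 + 3/5y - 12/5, y^4 + 3/5y^3 - 231/100y^2 - 18/25y + 119/100}

This is the nonlinear analogue of row-reducing a linear system.

f_1 = -x^2 + 1, LT = x^2.
f_2 = 5x + 10y^2 + 3y - 12, LT = x.

S(f_1,f_2): lcm = x^2. S = -2xy^2 - 3/5xy + 12/5x - 1.
  reduce S modulo (f_1, f_2):
  remainder 4y^4 + 12/5y^3 - 231/25y^2 - 72/25y + 119/25 ≠ 0; add g_3 = 4y^4 + 12/5y^3 - 231/25y^2 - 72/25y + 119/25 to the basis.

The other S-polynomials (S(f_1,g_3), S(f_2,g_3)) all reduce to 0 modulo the current basis, so we have a Gröbner basis.
Inter-reduce: drop elements whose leading term is divisible by another's, tail-reduce, and make monic.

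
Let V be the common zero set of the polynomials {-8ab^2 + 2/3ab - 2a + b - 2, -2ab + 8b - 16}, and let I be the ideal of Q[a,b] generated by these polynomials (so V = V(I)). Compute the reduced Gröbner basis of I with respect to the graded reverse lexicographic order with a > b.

f_1 = -8ab^2 + 2/3ab - 2a + b - 2, LT = ab^2.
f_2 = -2ab + 8b - 16, LT = ab.

S(f_1,f_2): lcm = ab^2. S = -1/12ab + 4b^2 + 1/4a - 65/8b + 1/4.
  reduce S modulo (f_1, f_2):
  remainder 4b^2 + 1/4a - 203/24b + 11/12 ≠ 0; add g_3 = 4b^2 + 1/4a - 203/24b + 11/12 to the basis.

S(f_1,g_3): lcm = ab^2. S = -1/16a^2 + 65/32ab + 1/48a - 1/8b + 1/4.
  reduce S modulo (f_1, f_2, g_3):
  remainder -1/16a^2 + 1/48a + 8b - 16 ≠ 0; add g_4 = -1/16a^2 + 1/48a + 8b - 16 to the basis.

The other S-polynomials (S(f_2,g_3), S(f_1,g_4), S(f_2,g_4), S(g_3,g_4)) all reduce to 0 modulo the current basis, so we have a Gröbner basis.
Inter-reduce: drop elements whose leading term is divisible by another's, tail-reduce, and make monic.

G = {a^2 - 1/3a - 128b + 256, ab - 4b + 8, b^2 + 1/16a - 203/96b + 11/48}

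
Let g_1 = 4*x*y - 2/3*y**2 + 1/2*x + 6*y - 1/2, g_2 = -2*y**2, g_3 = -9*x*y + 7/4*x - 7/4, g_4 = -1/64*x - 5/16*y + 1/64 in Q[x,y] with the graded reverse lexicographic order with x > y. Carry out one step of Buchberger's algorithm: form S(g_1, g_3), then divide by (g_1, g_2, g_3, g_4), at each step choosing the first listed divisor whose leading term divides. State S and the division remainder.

S(g_1, g_3) = -1/6*y**2 + 23/72*x + 3/2*y - 23/72; remainder on division = -44/9*y.

lcm(LM(g_1), LM(g_3)) = x*y.
S = (lcm/LT(g_1))·g_1 − (lcm/LT(g_3))·g_3 = -1/6*y**2 + 23/72*x + 3/2*y - 23/72.
Reduce S modulo (g_1, g_2, g_3, g_4) in that order:
  leading term y**2: subtract (1/12)·g_2 from -1/6*y**2 + 23/72*x + 3/2*y - 23/72 → 23/72*x + 3/2*y - 23/72
  leading term x: subtract (-184/9)·g_4 from 23/72*x + 3/2*y - 23/72 → -44/9*y
  leading term y: no divisor's leading term divides it; move -44/9*y to the remainder.
The remainder -44/9*y is nonzero, so it would be added as the next basis element.
An S-polynomial is built so that the two leading terms cancel; whether anything survives reduction is exactly the Gröbner-basis criterion.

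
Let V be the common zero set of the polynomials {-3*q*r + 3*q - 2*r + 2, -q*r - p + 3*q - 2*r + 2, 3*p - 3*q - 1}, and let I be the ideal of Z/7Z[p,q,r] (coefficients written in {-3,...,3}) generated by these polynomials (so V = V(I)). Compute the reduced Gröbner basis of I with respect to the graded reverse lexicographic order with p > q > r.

G = {r**2 - 3*r + 2, p + r + 3, q + r + 1}

This is the nonlinear analogue of row-reducing a linear system.

f_1 = -3*q*r + 3*q - 2*r + 2, LT = q*r.
f_2 = -q*r - p + 3*q - 2*r + 2, LT = q*r.
f_3 = 3*p - 3*q - 1, LT = p.

S(f_1,f_2): lcm = q*r. S = -p + 2*q + r - 1.
  leading term p: subtract (2)·f_3 from -p + 2*q + r - 1 → q + r + 1
  leading term q: no divisor's leading term divides it; move q to the remainder.
  leading term r: no divisor's leading term divides it; move r to the remainder.
  leading term 1: no divisor's leading term divides it; move 1 to the remainder.
  remainder q + r + 1 ≠ 0; add g_4 = q + r + 1 to the basis.

S(f_1,g_4): lcm = q*r. S = -r**2 - q + 2*r - 3.
  leading term r**2: no divisor's leading term divides it; move -r**2 to the remainder.
  leading term q: subtract (-1)·g_4 from -q + 2*r - 3 → 3*r - 2
  leading term r: no divisor's leading term divides it; move 3*r to the remainder.
  leading term 1: no divisor's leading term divides it; move -2 to the remainder.
  remainder -r**2 + 3*r - 2 ≠ 0; add g_5 = -r**2 + 3*r - 2 to the basis.

The other S-polynomials (S(f_1,f_3), S(f_2,f_3), S(f_2,g_4), S(f_3,g_4), S(f_1,g_5), S(f_2,g_5), S(f_3,g_5), S(g_4,g_5)) all reduce to 0 modulo the current basis, so we have a Gröbner basis.
Inter-reduce: drop elements whose leading term is divisible by another's, tail-reduce, and make monic.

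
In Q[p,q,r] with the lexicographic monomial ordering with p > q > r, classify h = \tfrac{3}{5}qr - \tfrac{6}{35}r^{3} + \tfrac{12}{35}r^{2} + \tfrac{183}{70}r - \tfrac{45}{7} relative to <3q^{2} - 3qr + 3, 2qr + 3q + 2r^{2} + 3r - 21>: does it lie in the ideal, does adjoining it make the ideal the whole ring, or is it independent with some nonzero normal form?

First compute the reduced Gröbner basis of I by Buchberger's algorithm.
f_1 = 3q^{2} - 3qr + 3, LT = q^{2}.
f_2 = 2qr + 3q + 2r^{2} + 3r - 21, LT = qr.

S(f_1,f_2): lcm = q^{2}r. S = -\tfrac{3}{2}q^{2} - 2qr^{2} - \tfrac{3}{2}qr + \tfrac{21}{2}q + r.
  reduce S modulo (f_1, f_2):
  remainder \tfrac{21}{2}q + 2r^{3} + 3r^{2} - 20r + \tfrac{3}{2} ≠ 0; add k_3 = \tfrac{21}{2}q + 2r^{3} + 3r^{2} - 20r + \tfrac{3}{2} to the basis.

S(f_1,k_3): lcm = q^{2}. S = -\tfrac{4}{21}qr^{3} - \tfrac{2}{7}qr^{2} + \tfrac{19}{21}qr - \tfrac{1}{7}q + 1.
  reduce S modulo (f_1, f_2, k_3):
  remainder \tfrac{4}{21}r^{4} + \tfrac{4}{7}r^{3} - \tfrac{52}{21}r^{2} - \tfrac{59}{14}r + \tfrac{75}{7} ≠ 0; add k_4 = \tfrac{4}{21}r^{4} + \tfrac{4}{7}r^{3} - \tfrac{52}{21}r^{2} - \tfrac{59}{14}r + \tfrac{75}{7} to the basis.

The other S-polynomials (S(f_2,k_3), S(f_1,k_4), S(f_2,k_4), S(k_3,k_4)) all reduce to 0 modulo the current basis, so we have a Gröbner basis.
Inter-reduce: drop elements whose leading term is divisible by another's, tail-reduce, and make monic.
Reduced Gröbner basis: {q + \tfrac{4}{21}r^{3} + \tfrac{2}{7}r^{2} - \tfrac{40}{21}r + \tfrac{1}{7}, r^{4} + 3r^{3} - 13r^{2} - \tfrac{177}{8}r + \tfrac{225}{4}}.
Label its elements g_1 = q + \tfrac{4}{21}r^{3} + \tfrac{2}{7}r^{2} - \tfrac{40}{21}r + \tfrac{1}{7}, g_2 = r^{4} + 3r^{3} - 13r^{2} - \tfrac{177}{8}r + \tfrac{225}{4}.

Reduce h = \tfrac{3}{5}qr - \tfrac{6}{35}r^{3} + \tfrac{12}{35}r^{2} + \tfrac{183}{70}r - \tfrac{45}{7} modulo G:
  leading term qr: subtract (\tfrac{3}{5}r)·g_1 from \tfrac{3}{5}qr - \tfrac{6}{35}r^{3} + \tfrac{12}{35}r^{2} + \tfrac{183}{70}r - \tfrac{45}{7} → -\tfrac{4}{35}r^{4} - \tfrac{12}{35}r^{3} + \tfrac{52}{35}r^{2} + \tfrac{177}{70}r - \tfrac{45}{7}
  leading term r^{4}: subtract (-\tfrac{4}{35})·g_2 from -\tfrac{4}{35}r^{4} - \tfrac{12}{35}r^{3} + \tfrac{52}{35}r^{2} + \tfrac{177}{70}r - \tfrac{45}{7} → 0
  normal form = 0.
Since the normal form is 0, h ∈ I.

\tfrac{3}{5}qr - \tfrac{6}{35}r^{3} + \tfrac{12}{35}r^{2} + \tfrac{183}{70}r - \tfrac{45}{7} lies in I (it reduces to 0).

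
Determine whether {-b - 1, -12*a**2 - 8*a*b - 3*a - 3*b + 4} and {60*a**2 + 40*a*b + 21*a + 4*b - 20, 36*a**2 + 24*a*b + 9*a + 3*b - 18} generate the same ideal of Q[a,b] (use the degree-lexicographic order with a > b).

No, the ideals differ.

Two ideals are equal iff their reduced Gröbner bases coincide (the reduced basis is unique for a fixed ordering).
Buchberger on the first generating set:
f_1 = -b - 1, LT = b.
f_2 = -12*a**2 - 8*a*b - 3*a - 3*b + 4, LT = a**2.

The S-polynomials (S(f_1,f_2)) all reduce to 0 modulo the current basis, so we have a Gröbner basis.
Inter-reduce: drop elements whose leading term is divisible by another's, tail-reduce, and make monic.
Reduced Gröbner basis: {a**2 - 5/12*a - 7/12, b + 1}.

Buchberger on the second generating set:
h_1 = 60*a**2 + 40*a*b + 21*a + 4*b - 20, LT = a**2.
h_2 = 36*a**2 + 24*a*b + 9*a + 3*b - 18, LT = a**2.

S(h_1,h_2): lcm = a**2. S = 1/10*a - 1/60*b + 1/6.
  leading term a: no divisor's leading term divides it; move 1/10*a to the remainder.
  leading term b: no divisor's leading term divides it; move -1/60*b to the remainder.
  leading term 1: no divisor's leading term divides it; move 1/6 to the remainder.
  remainder 1/10*a - 1/60*b + 1/6 ≠ 0; add k_3 = 1/10*a - 1/60*b + 1/6 to the basis.

S(h_1,k_3): lcm = a**2. S = 5/6*a*b - 79/60*a + 1/15*b - 1/3.
  leading term a*b: subtract (25/3*b)·k_3 from 5/6*a*b - 79/60*a + 1/15*b - 1/3 → 5/36*b**2 - 79/60*a - 119/90*b - 1/3
  leading term b**2: no divisor's leading term divides it; move 5/36*b**2 to the remainder.
  leading term a: subtract (-79/6)·k_3 from -79/60*a - 119/90*b - 1/3 → -37/24*b + 67/36
  leading term b: no divisor's leading term divides it; move -37/24*b to the remainder.
  leading term 1: no divisor's leading term divides it; move 67/36 to the remainder.
  remainder 5/36*b**2 - 37/24*b + 67/36 ≠ 0; add k_4 = 5/36*b**2 - 37/24*b + 67/36 to the basis.

The other S-polynomials (S(h_2,k_3), S(h_1,k_4), S(h_2,k_4), S(k_3,k_4)) all reduce to 0 modulo the current basis, so we have a Gröbner basis.
Inter-reduce: drop elements whose leading term is divisible by another's, tail-reduce, and make monic.
Reduced Gröbner basis: {b**2 - 111/10*b + 67/5, a - 1/6*b + 5/3}.

Since the reduced bases disagree, the two ideals are not the same.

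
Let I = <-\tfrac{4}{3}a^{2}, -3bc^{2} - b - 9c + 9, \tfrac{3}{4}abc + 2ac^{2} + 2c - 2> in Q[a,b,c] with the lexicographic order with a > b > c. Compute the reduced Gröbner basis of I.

G = {a + c - 1, b + \tfrac{9}{4}c - \tfrac{9}{4}, c^{2} - 2c + 1}

f_1 = -\tfrac{4}{3}a^{2}, LT = a^{2}.
f_2 = -3bc^{2} - b - 9c + 9, LT = bc^{2}.
f_3 = \tfrac{3}{4}abc + 2ac^{2} + 2c - 2, LT = abc.

S(f_1,f_3): lcm = a^{2}bc. S = -\tfrac{8}{3}a^{2}c^{2} - \tfrac{8}{3}ac + \tfrac{8}{3}a.
  leading term a^{2}c^{2}: subtract (2c^{2})·f_1 from -\tfrac{8}{3}a^{2}c^{2} - \tfrac{8}{3}ac + \tfrac{8}{3}a → -\tfrac{8}{3}ac + \tfrac{8}{3}a
  leading term ac: no divisor's leading term divides it; move -\tfrac{8}{3}ac to the remainder.
  leading term a: no divisor's leading term divides it; move \tfrac{8}{3}a to the remainder.
  remainder -\tfrac{8}{3}ac + \tfrac{8}{3}a ≠ 0; add g_4 = -\tfrac{8}{3}ac + \tfrac{8}{3}a to the basis.

S(f_2,f_3): lcm = abc^{2}. S = \tfrac{1}{3}ab - \tfrac{8}{3}ac^{3} + 3ac - 3a - \tfrac{8}{3}c^{2} + \tfrac{8}{3}c.
  leading term ab: no divisor's leading term divides it; move \tfrac{1}{3}ab to the remainder.
  leading term ac^{3}: subtract (c^{2})·g_4 from -\tfrac{8}{3}ac^{3} + 3ac - 3a - \tfrac{8}{3}c^{2} + \tfrac{8}{3}c → -\tfrac{8}{3}ac^{2} + 3ac - 3a - \tfrac{8}{3}c^{2} + \tfrac{8}{3}c
  leading term ac^{2}: subtract (c)·g_4 from -\tfrac{8}{3}ac^{2} + 3ac - 3a - \tfrac{8}{3}c^{2} + \tfrac{8}{3}c → \tfrac{1}{3}ac - 3a - \tfrac{8}{3}c^{2} + \tfrac{8}{3}c
  leading term ac: subtract (-\tfrac{1}{8})·g_4 from \tfrac{1}{3}ac - 3a - \tfrac{8}{3}c^{2} + \tfrac{8}{3}c → -\tfrac{8}{3}a - \tfrac{8}{3}c^{2} + \tfrac{8}{3}c
  leading term a: no divisor's leading term divides it; move -\tfrac{8}{3}a to the remainder.
  leading term c^{2}: no divisor's leading term divides it; move -\tfrac{8}{3}c^{2} to the remainder.
  leading term c: no divisor's leading term divides it; move \tfrac{8}{3}c to the remainder.
  remainder \tfrac{1}{3}ab - \tfrac{8}{3}a - \tfrac{8}{3}c^{2} + \tfrac{8}{3}c ≠ 0; add g_5 = \tfrac{1}{3}ab - \tfrac{8}{3}a - \tfrac{8}{3}c^{2} + \tfrac{8}{3}c to the basis.

S(f_2,g_4): lcm = abc^{2}. S = abc + \tfrac{1}{3}ab + 3ac - 3a.
  leading term abc: subtract (\tfrac{4}{3})·f_3 from abc + \tfrac{1}{3}ab + 3ac - 3a → \tfrac{1}{3}ab - \tfrac{8}{3}ac^{2} + 3ac - 3a - \tfrac{8}{3}c + \tfrac{8}{3}
  leading term ab: subtract (1)·g_5 from \tfrac{1}{3}ab - \tfrac{8}{3}ac^{2} + 3ac - 3a - \tfrac{8}{3}c + \tfrac{8}{3} → -\tfrac{8}{3}ac^{2} + 3ac - \tfrac{1}{3}a + \tfrac{8}{3}c^{2} - \tfrac{16}{3}c + \tfrac{8}{3}
  leading term ac^{2}: subtract (c)·g_4 from -\tfrac{8}{3}ac^{2} + 3ac - \tfrac{1}{3}a + \tfrac{8}{3}c^{2} - \tfrac{16}{3}c + \tfrac{8}{3} → \tfrac{1}{3}ac - \tfrac{1}{3}a + \tfrac{8}{3}c^{2} - \tfrac{16}{3}c + \tfrac{8}{3}
  leading term ac: subtract (-\tfrac{1}{8})·g_4 from \tfrac{1}{3}ac - \tfrac{1}{3}a + \tfrac{8}{3}c^{2} - \tfrac{16}{3}c + \tfrac{8}{3} → \tfrac{8}{3}c^{2} - \tfrac{16}{3}c + \tfrac{8}{3}
  leading term c^{2}: no divisor's leading term divides it; move \tfrac{8}{3}c^{2} to the remainder.
  leading term c: no divisor's leading term divides it; move -\tfrac{16}{3}c to the remainder.
  leading term 1: no divisor's leading term divides it; move \tfrac{8}{3} to the remainder.
  remainder \tfrac{8}{3}c^{2} - \tfrac{16}{3}c + \tfrac{8}{3} ≠ 0; add g_6 = \tfrac{8}{3}c^{2} - \tfrac{16}{3}c + \tfrac{8}{3} to the basis.

S(f_3,g_4): lcm = abc. S = ab + \tfrac{8}{3}ac^{2} + \tfrac{8}{3}c - \tfrac{8}{3}.
  leading term ab: subtract (3)·g_5 from ab + \tfrac{8}{3}ac^{2} + \tfrac{8}{3}c - \tfrac{8}{3} → \tfrac{8}{3}ac^{2} + 8a + 8c^{2} - \tfrac{16}{3}c - \tfrac{8}{3}
  leading term ac^{2}: subtract (-c)·g_4 from \tfrac{8}{3}ac^{2} + 8a + 8c^{2} - \tfrac{16}{3}c - \tfrac{8}{3} → \tfrac{8}{3}ac + 8a + 8c^{2} - \tfrac{16}{3}c - \tfrac{8}{3}
  leading term ac: subtract (-1)·g_4 from \tfrac{8}{3}ac + 8a + 8c^{2} - \tfrac{16}{3}c - \tfrac{8}{3} → \tfrac{32}{3}a + 8c^{2} - \tfrac{16}{3}c - \tfrac{8}{3}
  leading term a: no divisor's leading term divides it; move \tfrac{32}{3}a to the remainder.
  leading term c^{2}: subtract (3)·g_6 from 8c^{2} - \tfrac{16}{3}c - \tfrac{8}{3} → \tfrac{32}{3}c - \tfrac{32}{3}
  leading term c: no divisor's leading term divides it; move \tfrac{32}{3}c to the remainder.
  leading term 1: no divisor's leading term divides it; move -\tfrac{32}{3} to the remainder.
  remainder \tfrac{32}{3}a + \tfrac{32}{3}c - \tfrac{32}{3} ≠ 0; add g_7 = \tfrac{32}{3}a + \tfrac{32}{3}c - \tfrac{32}{3} to the basis.

S(f_2,g_6): lcm = bc^{2}. S = 2bc - \tfrac{2}{3}b + 3c - 3.
  leading term bc: no divisor's leading term divides it; move 2bc to the remainder.
  leading term b: no divisor's leading term divides it; move -\tfrac{2}{3}b to the remainder.
  leading term c: no divisor's leading term divides it; move 3c to the remainder.
  leading term 1: no divisor's leading term divides it; move -3 to the remainder.
  remainder 2bc - \tfrac{2}{3}b + 3c - 3 ≠ 0; add g_8 = 2bc - \tfrac{2}{3}b + 3c - 3 to the basis.

S(f_3,g_7): lcm = abc. S = \tfrac{8}{3}ac^{2} - bc^{2} + bc + \tfrac{8}{3}c - \tfrac{8}{3}.
  leading term ac^{2}: subtract (-c)·g_4 from \tfrac{8}{3}ac^{2} - bc^{2} + bc + \tfrac{8}{3}c - \tfrac{8}{3} → \tfrac{8}{3}ac - bc^{2} + bc + \tfrac{8}{3}c - \tfrac{8}{3}
  leading term ac: subtract (-1)·g_4 from \tfrac{8}{3}ac - bc^{2} + bc + \tfrac{8}{3}c - \tfrac{8}{3} → \tfrac{8}{3}a - bc^{2} + bc + \tfrac{8}{3}c - \tfrac{8}{3}
  leading term a: subtract (\tfrac{1}{4})·g_7 from \tfrac{8}{3}a - bc^{2} + bc + \tfrac{8}{3}c - \tfrac{8}{3} → -bc^{2} + bc
  leading term bc^{2}: subtract (\tfrac{1}{3})·f_2 from -bc^{2} + bc → bc + \tfrac{1}{3}b + 3c - 3
  leading term bc: subtract (\tfrac{1}{2})·g_8 from bc + \tfrac{1}{3}b + 3c - 3 → \tfrac{2}{3}b + \tfrac{3}{2}c - \tfrac{3}{2}
  leading term b: no divisor's leading term divides it; move \tfrac{2}{3}b to the remainder.
  leading term c: no divisor's leading term divides it; move \tfrac{3}{2}c to the remainder.
  leading term 1: no divisor's leading term divides it; move -\tfrac{3}{2} to the remainder.
  remainder \tfrac{2}{3}b + \tfrac{3}{2}c - \tfrac{3}{2} ≠ 0; add g_9 = \tfrac{2}{3}b + \tfrac{3}{2}c - \tfrac{3}{2} to the basis.

The other S-polynomials (S(f_1,f_2), S(f_1,g_4), S(f_1,g_5), S(f_2,g_5), S(f_3,g_5), S(g_4,g_5), S(f_1,g_6), S(f_3,g_6), S(g_4,g_6), S(g_5,g_6), S(f_1,g_7), S(f_2,g_7), S(g_4,g_7), S(g_5,g_7), S(g_6,g_7), S(f_1,g_8), S(f_2,g_8), S(f_3,g_8), S(g_4,g_8), S(g_5,g_8), S(g_6,g_8), S(g_7,g_8), S(f_1,g_9), S(f_2,g_9), S(f_3,g_9), S(g_4,g_9), S(g_5,g_9), S(g_6,g_9), S(g_7,g_9), S(g_8,g_9)) all reduce to 0 modulo the current basis, so we have a Gröbner basis.
Inter-reduce: drop elements whose leading term is divisible by another's, tail-reduce, and make monic.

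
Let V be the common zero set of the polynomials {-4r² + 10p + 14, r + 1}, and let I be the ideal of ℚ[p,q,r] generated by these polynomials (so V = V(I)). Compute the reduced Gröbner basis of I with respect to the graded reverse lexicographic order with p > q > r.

G = {p + 1, r + 1}

Buchberger's algorithm terminates because the ascending chain of leading-term ideals stabilizes.

f_1 = -4r² + 10p + 14, LT = r².
f_2 = r + 1, LT = r.

S(f_1,f_2): lcm = r². S = -5/2p - r - 7/2.
  leading term p: no divisor's leading term divides it; move -5/2p to the remainder.
  leading term r: subtract (-1)·f_2 from -r - 7/2 → -5/2
  leading term 1: no divisor's leading term divides it; move -5/2 to the remainder.
  remainder -5/2p - 5/2 ≠ 0; add g_3 = -5/2p - 5/2 to the basis.

The other S-polynomials (S(f_1,g_3), S(f_2,g_3)) all reduce to 0 modulo the current basis, so we have a Gröbner basis.
Inter-reduce: drop elements whose leading term is divisible by another's, tail-reduce, and make monic.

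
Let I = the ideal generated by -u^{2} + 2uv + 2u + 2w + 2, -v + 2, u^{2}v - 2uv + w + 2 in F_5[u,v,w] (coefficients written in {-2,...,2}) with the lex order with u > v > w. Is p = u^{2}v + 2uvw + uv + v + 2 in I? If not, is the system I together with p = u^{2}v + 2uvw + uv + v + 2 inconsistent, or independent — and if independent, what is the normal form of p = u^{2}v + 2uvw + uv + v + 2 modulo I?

Adjoining u^{2}v + 2uvw + uv + v + 2 makes the ideal the whole ring: the system is inconsistent.

First compute the reduced Gröbner basis of I by Buchberger's algorithm.
f_1 = -u^{2} + 2uv + 2u + 2w + 2, LT = u^{2}.
f_2 = -v + 2, LT = v.
f_3 = u^{2}v - 2uv + w + 2, LT = u^{2}v.

S(f_1,f_2): leading monomials are coprime, so the S-polynomial reduces to 0 (Buchberger's first criterion).
S(f_1,f_3): lcm = u^{2}v. S = -2uv^{2} - 2vw - 2v - w - 2.
  leading term uv^{2}: subtract (2uv)·f_2 from -2uv^{2} - 2vw - 2v - w - 2 → uv - 2vw - 2v - w - 2
  leading term uv: subtract (-u)·f_2 from uv - 2vw - 2v - w - 2 → 2u - 2vw - 2v - w - 2
  leading term u: no divisor's leading term divides it; move 2u to the remainder.
  leading term vw: subtract (2w)·f_2 from -2vw - 2v - w - 2 → -2v - 2
  leading term v: subtract (2)·f_2 from -2v - 2 → -1
  leading term 1: no divisor's leading term divides it; move -1 to the remainder.
  remainder 2u - 1 ≠ 0; add h_4 = 2u - 1 to the basis.

S(f_2,f_3): lcm = u^{2}v. S = -2u^{2} + 2uv - w - 2.
  leading term u^{2}: subtract (2)·f_1 from -2u^{2} + 2uv - w - 2 → -2uv + u - 1
  leading term uv: subtract (2u)·f_2 from -2uv + u - 1 → 2u - 1
  leading term u: subtract (1)·h_4 from 2u - 1 → 0
  remainder 0.

S(f_1,h_4): lcm = u^{2}. S = -2uv + u - 2w - 2.
  leading term uv: subtract (2u)·f_2 from -2uv + u - 2w - 2 → 2u - 2w - 2
  leading term u: subtract (1)·h_4 from 2u - 2w - 2 → -2w - 1
  leading term w: no divisor's leading term divides it; move -2w to the remainder.
  leading term 1: no divisor's leading term divides it; move -1 to the remainder.
  remainder -2w - 1 ≠ 0; add h_5 = -2w - 1 to the basis.

S(f_2,h_4): leading monomials are coprime, so the S-polynomial reduces to 0 (Buchberger's first criterion).
S(f_3,h_4): lcm = u^{2}v. S = uv + w + 2.
  leading term uv: subtract (-u)·f_2 from uv + w + 2 → 2u + w + 2
  leading term u: subtract (1)·h_4 from 2u + w + 2 → w - 2
  leading term w: subtract (2)·h_5 from w - 2 → 0
  remainder 0.

S(f_1,h_5): leading monomials are coprime, so the S-polynomial reduces to 0 (Buchberger's first criterion).
S(f_2,h_5): leading monomials are coprime, so the S-polynomial reduces to 0 (Buchberger's first criterion).
S(f_3,h_5): leading monomials are coprime, so the S-polynomial reduces to 0 (Buchberger's first criterion).
S(h_4,h_5): leading monomials are coprime, so the S-polynomial reduces to 0 (Buchberger's first criterion).
Every S-polynomial of the final basis reduces to 0, so we have a Gröbner basis.
Inter-reduce: drop elements whose leading term is divisible by another's, tail-reduce, and make monic.
Reduced Gröbner basis: {u + 2, v - 2, w - 2}.
Label its elements g_1 = u + 2, g_2 = v - 2, g_3 = w - 2.

Reduce p = u^{2}v + 2uvw + uv + v + 2 modulo G:
  leading term u^{2}v: subtract (uv)·g_1 from u^{2}v + 2uvw + uv + v + 2 → 2uvw - uv + v + 2
  leading term uvw: subtract (2vw)·g_1 from 2uvw - uv + v + 2 → -uv + vw + v + 2
  leading term uv: subtract (-v)·g_1 from -uv + vw + v + 2 → vw - 2v + 2
  leading term vw: subtract (w)·g_2 from vw - 2v + 2 → -2v + 2w + 2
  leading term v: subtract (-2)·g_2 from -2v + 2w + 2 → 2w - 2
  leading term w: subtract (2)·g_3 from 2w - 2 → 2
  leading term 1: no divisor's leading term divides it; move 2 to the remainder.
  normal form = 2.
The normal form is nonzero, so p ∉ I. Since p minus its normal form lies in I, I + (p) = I + (r) where r = 2; decide whether this ideal is the whole ring.
Here r = 2 is a nonzero constant, hence a unit: 1 ∈ I + (p), the Gröbner basis of I + (p) is {1}, and the enlarged system has no common solution — adjoining p is inconsistent.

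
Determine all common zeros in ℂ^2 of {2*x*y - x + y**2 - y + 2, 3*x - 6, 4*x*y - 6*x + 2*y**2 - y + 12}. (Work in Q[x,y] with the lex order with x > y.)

{(2, 0)}

Compute a lex Gröbner basis by Buchberger's algorithm.
f_1 = 2*x*y - x + y**2 - y + 2, LT = x*y.
f_2 = 3*x - 6, LT = x.
f_3 = 4*x*y - 6*x + 2*y**2 - y + 12, LT = x*y.

S(f_1,f_2): lcm = x*y. S = -1/2*x + 1/2*y**2 + 3/2*y + 1.
  leading term x: subtract (-1/6)·f_2 from -1/2*x + 1/2*y**2 + 3/2*y + 1 → 1/2*y**2 + 3/2*y
  leading term y**2: no divisor's leading term divides it; move 1/2*y**2 to the remainder.
  leading term y: no divisor's leading term divides it; move 3/2*y to the remainder.
  remainder 1/2*y**2 + 3/2*y ≠ 0; add h_4 = 1/2*y**2 + 3/2*y to the basis.

S(f_1,f_3): lcm = x*y. S = x - 1/4*y - 2.
  leading term x: subtract (1/3)·f_2 from x - 1/4*y - 2 → -1/4*y
  leading term y: no divisor's leading term divides it; move -1/4*y to the remainder.
  remainder -1/4*y ≠ 0; add h_5 = -1/4*y to the basis.

The other S-polynomials (S(f_2,f_3), S(f_1,h_4), S(f_2,h_4), S(f_3,h_4), S(f_1,h_5), S(f_2,h_5), S(f_3,h_5), S(h_4,h_5)) all reduce to 0 modulo the current basis, so we have a Gröbner basis.
Inter-reduce: drop elements whose leading term is divisible by another's, tail-reduce, and make monic.
Reduced Gröbner basis: {x - 2, y}.

A lex Gröbner basis eliminates variables successively. Here y depends only on y, with roots {0}; lifting each root through the earlier basis elements recovers the full solutions.
  y = 0: the earlier basis element becomes x - 2 = 0, giving x = 2 — point (2, 0).
Zero-dimensionality of the ideal guarantees finitely many solutions over ℂ.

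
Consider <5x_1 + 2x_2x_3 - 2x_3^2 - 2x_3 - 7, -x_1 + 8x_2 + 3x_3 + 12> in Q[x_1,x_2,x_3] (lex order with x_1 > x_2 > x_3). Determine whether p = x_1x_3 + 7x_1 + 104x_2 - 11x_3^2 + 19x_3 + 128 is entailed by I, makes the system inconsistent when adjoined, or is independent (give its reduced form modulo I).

x_1x_3 + 7x_1 + 104x_2 - 11x_3^2 + 19x_3 + 128 lies in I (it reduces to 0).

First compute the reduced Gröbner basis of I by Buchberger's algorithm.
f_1 = 5x_1 + 2x_2x_3 - 2x_3^2 - 2x_3 - 7, LT = x_1.
f_2 = -x_1 + 8x_2 + 3x_3 + 12, LT = x_1.

S(f_1,f_2): lcm = x_1. S = 2/5x_2x_3 + 8x_2 - 2/5x_3^2 + 13/5x_3 + 53/5.
  leading term x_2x_3: no divisor's leading term divides it; move 2/5x_2x_3 to the remainder.
  leading term x_2: no divisor's leading term divides it; move 8x_2 to the remainder.
  leading term x_3^2: no divisor's leading term divides it; move -2/5x_3^2 to the remainder.
  leading term x_3: no divisor's leading term divides it; move 13/5x_3 to the remainder.
  leading term 1: no divisor's leading term divides it; move 53/5 to the remainder.
  remainder 2/5x_2x_3 + 8x_2 - 2/5x_3^2 + 13/5x_3 + 53/5 ≠ 0; add h_3 = 2/5x_2x_3 + 8x_2 - 2/5x_3^2 + 13/5x_3 + 53/5 to the basis.

S(f_1,h_3): leading monomials are coprime, so the S-polynomial reduces to 0 (Buchberger's first criterion).
S(f_2,h_3): leading monomials are coprime, so the S-polynomial reduces to 0 (Buchberger's first criterion).
Every S-polynomial of the final basis reduces to 0, so we have a Gröbner basis.
Inter-reduce: drop elements whose leading term is divisible by another's, tail-reduce, and make monic.
Reduced Gröbner basis: {x_1 - 8x_2 - 3x_3 - 12, x_2x_3 + 20x_2 - x_3^2 + 13/2x_3 + 53/2}.
Label its elements g_1 = x_1 - 8x_2 - 3x_3 - 12, g_2 = x_2x_3 + 20x_2 - x_3^2 + 13/2x_3 + 53/2.

Reduce p = x_1x_3 + 7x_1 + 104x_2 - 11x_3^2 + 19x_3 + 128 modulo G:
  leading term x_1x_3: subtract (x_3)·g_1 from x_1x_3 + 7x_1 + 104x_2 - 11x_3^2 + 19x_3 + 128 → 7x_1 + 8x_2x_3 + 104x_2 - 8x_3^2 + 31x_3 + 128
  leading term x_1: subtract (7)·g_1 from 7x_1 + 8x_2x_3 + 104x_2 - 8x_3^2 + 31x_3 + 128 → 8x_2x_3 + 160x_2 - 8x_3^2 + 52x_3 + 212
  leading term x_2x_3: subtract (8)·g_2 from 8x_2x_3 + 160x_2 - 8x_3^2 + 52x_3 + 212 → 0
  normal form = 0.
Since the normal form is 0, p ∈ I.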